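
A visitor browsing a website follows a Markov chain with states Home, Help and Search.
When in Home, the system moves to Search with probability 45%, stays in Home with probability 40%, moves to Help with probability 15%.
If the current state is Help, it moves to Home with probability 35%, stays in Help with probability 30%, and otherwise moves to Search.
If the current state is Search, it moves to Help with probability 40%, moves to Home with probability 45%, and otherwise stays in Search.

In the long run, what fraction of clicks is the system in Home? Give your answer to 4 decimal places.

0.4027

Let the stationary distribution be π with π = πP and π_1 + π_2 + π_3 = 1.
π_1 = 0.4·π_1 + 0.35·π_2 + 0.45·π_3
π_2 = 0.15·π_1 + 0.3·π_2 + 0.4·π_3
Solving with the normalization constraint gives π = (0.4027, 0.2721, 0.3252).
So the stationary probability of Home is 0.4027.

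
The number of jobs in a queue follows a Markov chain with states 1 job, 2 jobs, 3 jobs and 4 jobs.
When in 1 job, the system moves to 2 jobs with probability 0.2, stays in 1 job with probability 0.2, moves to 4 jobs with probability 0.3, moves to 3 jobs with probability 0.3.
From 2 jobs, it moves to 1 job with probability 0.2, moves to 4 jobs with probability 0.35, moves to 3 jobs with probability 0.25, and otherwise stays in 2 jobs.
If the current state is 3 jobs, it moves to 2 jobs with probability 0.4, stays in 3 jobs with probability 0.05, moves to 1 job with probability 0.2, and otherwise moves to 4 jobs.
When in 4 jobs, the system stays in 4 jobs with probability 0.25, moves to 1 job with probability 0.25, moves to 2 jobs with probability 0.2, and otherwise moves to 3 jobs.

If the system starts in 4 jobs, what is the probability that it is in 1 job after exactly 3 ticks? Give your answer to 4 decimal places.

0.2156

Propagate the distribution vector 3 ticks from 4 jobs.
After 0 ticks: (0.0000, 0.0000, 0.0000, 1.0000)
After 1 tick: (0.2500, 0.2000, 0.3000, 0.2500)
After 2 ticks: (0.2125, 0.2600, 0.2150, 0.3125)
After 3 ticks: (0.2156, 0.2430, 0.2333, 0.3081)
P(in 1 job after 3 ticks) = 0.2156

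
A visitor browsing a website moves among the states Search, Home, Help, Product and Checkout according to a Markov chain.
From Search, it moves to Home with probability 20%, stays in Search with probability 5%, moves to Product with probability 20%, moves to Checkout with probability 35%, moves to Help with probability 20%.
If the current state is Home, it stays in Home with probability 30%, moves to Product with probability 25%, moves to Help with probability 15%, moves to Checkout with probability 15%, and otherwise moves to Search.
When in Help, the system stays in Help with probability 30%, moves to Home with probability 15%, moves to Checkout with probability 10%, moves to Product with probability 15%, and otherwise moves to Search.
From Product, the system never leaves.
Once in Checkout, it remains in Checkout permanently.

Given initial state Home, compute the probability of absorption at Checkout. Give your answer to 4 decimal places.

Let h(s) be the probability of absorption at Checkout starting from transient state s. Then h(Checkout) = 1 and h(Product) = 0. By first-step analysis:
h(Search) = 0.05·h(Search) + 0.2·h(Home) + 0.2·h(Help) + 0.2·0 + 0.35·1
h(Home) = 0.15·h(Search) + 0.3·h(Home) + 0.15·h(Help) + 0.25·0 + 0.15·1
h(Help) = 0.3·h(Search) + 0.15·h(Home) + 0.3·h(Help) + 0.15·0 + 0.1·1
Solving: h(Search) = 0.5607, h(Home) = 0.4366, h(Help) = 0.4767.
Starting from Home, the probability is 0.4366.

0.4366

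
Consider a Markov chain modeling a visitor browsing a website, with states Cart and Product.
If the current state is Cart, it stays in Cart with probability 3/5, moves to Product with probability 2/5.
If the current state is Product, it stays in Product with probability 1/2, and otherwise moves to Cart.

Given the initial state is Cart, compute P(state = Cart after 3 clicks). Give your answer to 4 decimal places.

Propagate the distribution vector 3 clicks from Cart.
After 0 clicks: (1.0000, 0.0000)
After 1 click: (0.6000, 0.4000)
After 2 clicks: (0.5600, 0.4400)
After 3 clicks: (0.5560, 0.4440)
P(in Cart after 3 clicks) = 0.5560

0.5560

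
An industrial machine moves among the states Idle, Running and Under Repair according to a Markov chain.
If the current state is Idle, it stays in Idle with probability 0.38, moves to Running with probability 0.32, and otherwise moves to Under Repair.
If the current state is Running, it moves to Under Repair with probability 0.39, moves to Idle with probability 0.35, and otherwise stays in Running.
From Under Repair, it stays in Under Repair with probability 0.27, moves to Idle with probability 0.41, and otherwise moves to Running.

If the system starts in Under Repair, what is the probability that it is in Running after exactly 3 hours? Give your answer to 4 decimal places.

Propagate the distribution vector 3 hours from Under Repair.
After 0 hours: (0.0000, 0.0000, 1.0000)
After 1 hour: (0.4100, 0.3200, 0.2700)
After 2 hours: (0.3785, 0.3008, 0.3207)
After 3 hours: (0.3806, 0.3020, 0.3175)
P(in Running after 3 hours) = 0.3020

0.3020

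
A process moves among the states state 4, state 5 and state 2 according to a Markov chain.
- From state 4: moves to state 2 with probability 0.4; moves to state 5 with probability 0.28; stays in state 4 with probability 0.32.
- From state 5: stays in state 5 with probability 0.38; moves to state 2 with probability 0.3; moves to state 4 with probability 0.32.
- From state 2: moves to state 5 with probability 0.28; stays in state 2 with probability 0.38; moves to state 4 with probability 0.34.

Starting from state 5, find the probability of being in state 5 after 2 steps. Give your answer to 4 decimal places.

0.3180

Sum over the intermediate state after 1 step:
P = P(state 5→state 4)·P(state 4→state 5) + P(state 5→state 5)·P(state 5→state 5) + P(state 5→state 2)·P(state 2→state 5)
  = 0.32×0.28 + 0.38×0.38 + 0.3×0.28
  = 0.0896 + 0.1444 + 0.0840 = 0.3180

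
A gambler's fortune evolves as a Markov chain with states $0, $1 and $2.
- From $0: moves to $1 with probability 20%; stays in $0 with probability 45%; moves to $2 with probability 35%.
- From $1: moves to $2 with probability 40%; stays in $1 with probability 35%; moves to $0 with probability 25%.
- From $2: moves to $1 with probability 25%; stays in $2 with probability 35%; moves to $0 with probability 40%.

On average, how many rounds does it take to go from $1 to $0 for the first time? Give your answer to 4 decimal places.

3.2558

Let t(s) be the expected number of rounds to first reach $0 from state s, with t($0) = 0. Conditioning on the first round:
t($1) = 1 + 0.35·t($1) + 0.4·t($2)
t($2) = 1 + 0.25·t($1) + 0.35·t($2)
Solving: t($1) = 3.2558, t($2) = 2.7907.
Expected rounds from $1 to $0: 3.2558.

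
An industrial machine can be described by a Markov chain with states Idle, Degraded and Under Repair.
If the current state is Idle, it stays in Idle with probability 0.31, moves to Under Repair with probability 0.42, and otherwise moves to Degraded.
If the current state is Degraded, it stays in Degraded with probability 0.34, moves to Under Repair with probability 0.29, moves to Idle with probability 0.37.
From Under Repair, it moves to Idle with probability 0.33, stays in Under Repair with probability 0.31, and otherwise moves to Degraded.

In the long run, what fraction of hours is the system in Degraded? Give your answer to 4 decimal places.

0.3233

Let the stationary distribution be π with π = πP and π_1 + π_2 + π_3 = 1.
π_1 = 0.31·π_1 + 0.37·π_2 + 0.33·π_3
π_2 = 0.27·π_1 + 0.34·π_2 + 0.36·π_3
Solving with the normalization constraint gives π = (0.3362, 0.3233, 0.3405).
So the stationary probability of Degraded is 0.3233.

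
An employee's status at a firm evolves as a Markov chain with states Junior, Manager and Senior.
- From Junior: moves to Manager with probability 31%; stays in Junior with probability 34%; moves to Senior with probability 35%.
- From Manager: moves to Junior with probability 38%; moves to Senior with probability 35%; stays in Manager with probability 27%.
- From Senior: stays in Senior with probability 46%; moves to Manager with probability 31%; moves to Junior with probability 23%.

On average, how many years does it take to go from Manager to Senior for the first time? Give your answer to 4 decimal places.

Let t(s) be the expected number of years to first reach Senior from state s, with t(Senior) = 0. Conditioning on the first year:
t(Junior) = 1 + 0.34·t(Junior) + 0.31·t(Manager)
t(Manager) = 1 + 0.38·t(Junior) + 0.27·t(Manager)
Solving: t(Junior) = 2.8571, t(Manager) = 2.8571.
Expected years from Manager to Senior: 2.8571.

2.8571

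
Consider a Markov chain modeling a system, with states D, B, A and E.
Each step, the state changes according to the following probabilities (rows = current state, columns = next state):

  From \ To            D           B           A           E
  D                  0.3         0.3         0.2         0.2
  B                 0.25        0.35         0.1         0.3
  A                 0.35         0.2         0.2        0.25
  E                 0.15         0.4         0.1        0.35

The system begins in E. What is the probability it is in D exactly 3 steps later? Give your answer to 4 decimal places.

0.2444

Propagate the distribution vector 3 steps from E.
After 0 steps: (0.0000, 0.0000, 0.0000, 1.0000)
After 1 step: (0.1500, 0.4000, 0.1000, 0.3500)
After 2 steps: (0.2325, 0.3450, 0.1250, 0.2975)
After 3 steps: (0.2444, 0.3345, 0.1358, 0.2854)
P(in D after 3 steps) = 0.2444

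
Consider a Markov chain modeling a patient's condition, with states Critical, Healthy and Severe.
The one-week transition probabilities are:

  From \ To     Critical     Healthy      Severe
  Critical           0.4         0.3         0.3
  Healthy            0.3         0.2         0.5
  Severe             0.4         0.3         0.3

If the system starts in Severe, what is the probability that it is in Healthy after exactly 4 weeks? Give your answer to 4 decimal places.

0.2727

Propagate the distribution vector 4 weeks from Severe.
After 0 weeks: (0.0000, 0.0000, 1.0000)
After 1 week: (0.4000, 0.3000, 0.3000)
After 2 weeks: (0.3700, 0.2700, 0.3600)
After 3 weeks: (0.3730, 0.2730, 0.3540)
After 4 weeks: (0.3727, 0.2727, 0.3546)
P(in Healthy after 4 weeks) = 0.2727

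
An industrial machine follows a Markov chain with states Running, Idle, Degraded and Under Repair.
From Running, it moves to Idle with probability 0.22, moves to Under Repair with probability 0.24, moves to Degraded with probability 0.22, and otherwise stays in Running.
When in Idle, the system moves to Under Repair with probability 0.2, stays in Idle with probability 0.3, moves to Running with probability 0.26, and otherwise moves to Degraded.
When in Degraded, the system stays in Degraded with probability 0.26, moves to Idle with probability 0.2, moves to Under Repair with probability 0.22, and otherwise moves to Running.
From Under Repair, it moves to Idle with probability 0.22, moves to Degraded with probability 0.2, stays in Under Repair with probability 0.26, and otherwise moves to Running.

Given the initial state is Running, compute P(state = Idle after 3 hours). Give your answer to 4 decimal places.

Propagate the distribution vector 3 hours from Running.
After 0 hours: (1.0000, 0.0000, 0.0000, 0.0000)
After 1 hour: (0.3200, 0.2200, 0.2200, 0.2400)
After 2 hours: (0.3068, 0.2332, 0.2284, 0.2316)
After 3 hours: (0.3060, 0.2341, 0.2292, 0.2307)
P(in Idle after 3 hours) = 0.2341

0.2341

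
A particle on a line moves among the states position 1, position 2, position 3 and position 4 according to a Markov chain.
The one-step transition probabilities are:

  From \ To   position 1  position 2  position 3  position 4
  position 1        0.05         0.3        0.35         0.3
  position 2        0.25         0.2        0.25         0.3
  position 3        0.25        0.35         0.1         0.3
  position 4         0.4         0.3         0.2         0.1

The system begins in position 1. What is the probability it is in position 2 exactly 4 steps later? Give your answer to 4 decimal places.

Propagate the distribution vector 4 steps from position 1.
After 0 steps: (1.0000, 0.0000, 0.0000, 0.0000)
After 1 step: (0.0500, 0.3000, 0.3500, 0.3000)
After 2 steps: (0.2850, 0.2875, 0.1875, 0.2400)
After 3 steps: (0.2290, 0.2806, 0.2384, 0.2520)
After 4 steps: (0.2420, 0.2839, 0.2245, 0.2496)
P(in position 2 after 4 steps) = 0.2839

0.2839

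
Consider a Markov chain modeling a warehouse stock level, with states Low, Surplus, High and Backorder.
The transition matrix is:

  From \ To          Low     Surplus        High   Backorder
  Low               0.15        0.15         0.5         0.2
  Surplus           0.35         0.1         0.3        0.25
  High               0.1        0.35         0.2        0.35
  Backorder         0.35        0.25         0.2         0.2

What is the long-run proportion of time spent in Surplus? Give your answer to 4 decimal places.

0.2227

Let the stationary distribution be π with π = πP and π_1 + π_2 + π_3 + π_4 = 1.
π_1 = 0.15·π_1 + 0.35·π_2 + 0.1·π_3 + 0.35·π_4
π_2 = 0.15·π_1 + 0.1·π_2 + 0.35·π_3 + 0.25·π_4
π_3 = 0.5·π_1 + 0.3·π_2 + 0.2·π_3 + 0.2·π_4
Solving with the normalization constraint gives π = (0.2309, 0.2227, 0.2915, 0.2549).
So the stationary probability of Surplus is 0.2227.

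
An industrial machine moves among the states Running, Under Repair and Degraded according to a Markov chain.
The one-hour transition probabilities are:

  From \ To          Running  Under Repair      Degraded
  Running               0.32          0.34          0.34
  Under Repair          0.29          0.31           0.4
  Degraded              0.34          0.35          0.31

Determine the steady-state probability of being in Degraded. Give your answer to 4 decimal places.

0.3495

Let the stationary distribution be π with π = πP and π_1 + π_2 + π_3 = 1.
π_1 = 0.32·π_1 + 0.29·π_2 + 0.34·π_3
π_2 = 0.34·π_1 + 0.31·π_2 + 0.35·π_3
Solving with the normalization constraint gives π = (0.3170, 0.3335, 0.3495).
So the stationary probability of Degraded is 0.3495.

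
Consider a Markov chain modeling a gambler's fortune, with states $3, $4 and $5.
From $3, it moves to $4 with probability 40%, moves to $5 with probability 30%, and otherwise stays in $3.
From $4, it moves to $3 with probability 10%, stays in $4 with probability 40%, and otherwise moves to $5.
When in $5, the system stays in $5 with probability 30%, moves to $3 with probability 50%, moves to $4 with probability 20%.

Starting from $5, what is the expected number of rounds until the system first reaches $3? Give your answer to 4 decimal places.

Let t(s) be the expected number of rounds to first reach $3 from state s, with t($3) = 0. Conditioning on the first round:
t($4) = 1 + 0.4·t($4) + 0.5·t($5)
t($5) = 1 + 0.2·t($4) + 0.3·t($5)
Solving: t($4) = 3.7500, t($5) = 2.5000.
Expected rounds from $5 to $3: 2.5000.

2.5000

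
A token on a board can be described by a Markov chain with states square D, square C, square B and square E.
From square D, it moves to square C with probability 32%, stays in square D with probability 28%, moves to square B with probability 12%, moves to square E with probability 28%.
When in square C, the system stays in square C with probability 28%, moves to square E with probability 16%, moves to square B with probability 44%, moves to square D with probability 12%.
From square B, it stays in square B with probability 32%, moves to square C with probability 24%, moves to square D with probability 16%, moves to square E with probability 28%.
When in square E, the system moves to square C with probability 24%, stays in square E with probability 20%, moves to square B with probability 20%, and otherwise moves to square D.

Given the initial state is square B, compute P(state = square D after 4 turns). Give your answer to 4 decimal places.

0.2220

Propagate the distribution vector 4 turns from square B.
After 0 turns: (0.0000, 0.0000, 1.0000, 0.0000)
After 1 turn: (0.1600, 0.2400, 0.3200, 0.2800)
After 2 turns: (0.2256, 0.2624, 0.2832, 0.2288)
After 3 turns: (0.2223, 0.2685, 0.2789, 0.2302)
After 4 turns: (0.2220, 0.2685, 0.2801, 0.2294)
P(in square D after 4 turns) = 0.2220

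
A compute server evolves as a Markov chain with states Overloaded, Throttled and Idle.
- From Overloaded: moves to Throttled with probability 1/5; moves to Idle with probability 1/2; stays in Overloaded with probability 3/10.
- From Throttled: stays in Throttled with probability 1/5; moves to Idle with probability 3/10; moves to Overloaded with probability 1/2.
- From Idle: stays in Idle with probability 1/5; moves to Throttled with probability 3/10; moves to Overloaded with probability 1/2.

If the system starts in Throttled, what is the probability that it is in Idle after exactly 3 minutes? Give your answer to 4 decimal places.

Propagate the distribution vector 3 minutes from Throttled.
After 0 minutes: (0.0000, 1.0000, 0.0000)
After 1 minute: (0.5000, 0.2000, 0.3000)
After 2 minutes: (0.4000, 0.2300, 0.3700)
After 3 minutes: (0.4200, 0.2370, 0.3430)
P(in Idle after 3 minutes) = 0.3430

0.3430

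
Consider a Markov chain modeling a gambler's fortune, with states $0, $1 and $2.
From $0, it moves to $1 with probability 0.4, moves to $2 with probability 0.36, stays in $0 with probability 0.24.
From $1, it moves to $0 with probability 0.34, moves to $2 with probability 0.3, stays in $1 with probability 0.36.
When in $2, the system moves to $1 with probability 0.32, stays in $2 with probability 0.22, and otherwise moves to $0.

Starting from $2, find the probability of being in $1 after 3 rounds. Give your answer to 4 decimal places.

Propagate the distribution vector 3 rounds from $2.
After 0 rounds: (0.0000, 0.0000, 1.0000)
After 1 round: (0.4600, 0.3200, 0.2200)
After 2 rounds: (0.3204, 0.3696, 0.3100)
After 3 rounds: (0.3452, 0.3604, 0.2944)
P(in $1 after 3 rounds) = 0.3604

0.3604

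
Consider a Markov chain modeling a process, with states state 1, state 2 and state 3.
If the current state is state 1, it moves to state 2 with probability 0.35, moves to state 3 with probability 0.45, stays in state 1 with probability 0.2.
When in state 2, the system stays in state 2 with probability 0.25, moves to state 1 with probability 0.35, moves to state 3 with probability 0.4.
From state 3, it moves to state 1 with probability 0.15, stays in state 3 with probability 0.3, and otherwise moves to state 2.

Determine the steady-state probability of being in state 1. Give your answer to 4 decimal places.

0.2392

Let the stationary distribution be π with π = πP and π_1 + π_2 + π_3 = 1.
π_1 = 0.2·π_1 + 0.35·π_2 + 0.15·π_3
π_2 = 0.35·π_1 + 0.25·π_2 + 0.55·π_3
Solving with the normalization constraint gives π = (0.2392, 0.3863, 0.3745).
So the stationary probability of state 1 is 0.2392.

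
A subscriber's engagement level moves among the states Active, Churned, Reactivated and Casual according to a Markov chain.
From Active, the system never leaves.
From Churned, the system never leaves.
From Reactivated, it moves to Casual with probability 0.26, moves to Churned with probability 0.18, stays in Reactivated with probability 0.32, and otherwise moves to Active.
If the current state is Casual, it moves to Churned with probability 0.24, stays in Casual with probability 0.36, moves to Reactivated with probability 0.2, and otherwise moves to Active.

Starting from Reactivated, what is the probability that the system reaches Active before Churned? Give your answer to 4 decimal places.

0.5365

Let h(s) be the probability of absorption at Active starting from transient state s. Then h(Active) = 1 and h(Churned) = 0. By first-step analysis:
h(Reactivated) = 0.24·1 + 0.18·0 + 0.32·h(Reactivated) + 0.26·h(Casual)
h(Casual) = 0.2·1 + 0.24·0 + 0.2·h(Reactivated) + 0.36·h(Casual)
Solving: h(Reactivated) = 0.5365, h(Casual) = 0.4802.
Starting from Reactivated, the probability is 0.5365.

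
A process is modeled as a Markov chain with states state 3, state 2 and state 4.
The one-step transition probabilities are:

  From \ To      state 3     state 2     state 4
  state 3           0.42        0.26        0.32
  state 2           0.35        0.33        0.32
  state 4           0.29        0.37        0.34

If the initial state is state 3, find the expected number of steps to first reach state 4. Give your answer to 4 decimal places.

Let t(s) be the expected number of steps to first reach state 4 from state s, with t(state 4) = 0. Conditioning on the first step:
t(state 3) = 1 + 0.42·t(state 3) + 0.26·t(state 2)
t(state 2) = 1 + 0.35·t(state 3) + 0.33·t(state 2)
Solving: t(state 3) = 3.1250, t(state 2) = 3.1250.
Expected steps from state 3 to state 4: 3.1250.

3.1250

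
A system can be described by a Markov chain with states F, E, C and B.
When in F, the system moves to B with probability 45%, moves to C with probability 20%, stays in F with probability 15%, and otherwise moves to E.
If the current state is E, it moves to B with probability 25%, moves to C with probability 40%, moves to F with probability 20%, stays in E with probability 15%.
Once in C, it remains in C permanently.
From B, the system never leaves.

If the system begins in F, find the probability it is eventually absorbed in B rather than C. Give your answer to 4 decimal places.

Let h(s) be the probability of absorption at B starting from transient state s. Then h(B) = 1 and h(C) = 0. By first-step analysis:
h(F) = 0.15·h(F) + 0.2·h(E) + 0.2·0 + 0.45·1
h(E) = 0.2·h(F) + 0.15·h(E) + 0.4·0 + 0.25·1
Solving: h(F) = 0.6337, h(E) = 0.4432.
Starting from F, the probability is 0.6337.

0.6337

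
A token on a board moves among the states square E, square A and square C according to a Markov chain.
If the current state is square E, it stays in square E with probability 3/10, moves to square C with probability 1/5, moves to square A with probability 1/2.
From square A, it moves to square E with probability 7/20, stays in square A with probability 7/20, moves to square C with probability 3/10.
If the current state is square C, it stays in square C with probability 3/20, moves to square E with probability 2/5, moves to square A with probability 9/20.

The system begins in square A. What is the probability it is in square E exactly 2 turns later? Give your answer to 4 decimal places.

Sum over the intermediate state after 1 turn:
P = P(square A→square E)·P(square E→square E) + P(square A→square A)·P(square A→square E) + P(square A→square C)·P(square C→square E)
  = 0.35×0.3 + 0.35×0.35 + 0.3×0.4
  = 0.1050 + 0.1225 + 0.1200 = 0.3475

0.3475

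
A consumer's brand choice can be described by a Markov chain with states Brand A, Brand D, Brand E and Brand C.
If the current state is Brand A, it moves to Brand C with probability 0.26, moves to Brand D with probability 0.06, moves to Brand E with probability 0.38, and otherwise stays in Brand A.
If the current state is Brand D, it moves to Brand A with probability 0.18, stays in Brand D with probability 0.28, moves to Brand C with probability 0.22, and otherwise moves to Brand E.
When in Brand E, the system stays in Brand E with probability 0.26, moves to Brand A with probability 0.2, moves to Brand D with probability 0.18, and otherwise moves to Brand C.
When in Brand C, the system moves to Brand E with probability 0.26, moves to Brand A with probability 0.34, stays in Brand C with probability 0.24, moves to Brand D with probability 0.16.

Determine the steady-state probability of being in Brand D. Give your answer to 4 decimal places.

0.1589

Let the stationary distribution be π with π = πP and π_1 + π_2 + π_3 + π_4 = 1.
π_1 = 0.3·π_1 + 0.18·π_2 + 0.2·π_3 + 0.34·π_4
π_2 = 0.06·π_1 + 0.28·π_2 + 0.18·π_3 + 0.16·π_4
π_3 = 0.38·π_1 + 0.32·π_2 + 0.26·π_3 + 0.26·π_4
Solving with the normalization constraint gives π = (0.2620, 0.1589, 0.3010, 0.2782).
So the stationary probability of Brand D is 0.1589.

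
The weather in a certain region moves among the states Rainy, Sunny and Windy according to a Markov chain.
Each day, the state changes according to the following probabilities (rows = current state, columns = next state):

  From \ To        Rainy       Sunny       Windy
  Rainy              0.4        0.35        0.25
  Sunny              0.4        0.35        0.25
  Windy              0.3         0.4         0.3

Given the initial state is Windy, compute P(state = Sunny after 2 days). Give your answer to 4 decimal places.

Sum over the intermediate state after 1 day:
P = P(Windy→Rainy)·P(Rainy→Sunny) + P(Windy→Sunny)·P(Sunny→Sunny) + P(Windy→Windy)·P(Windy→Sunny)
  = 0.3×0.35 + 0.4×0.35 + 0.3×0.4
  = 0.1050 + 0.1400 + 0.1200 = 0.3650

0.3650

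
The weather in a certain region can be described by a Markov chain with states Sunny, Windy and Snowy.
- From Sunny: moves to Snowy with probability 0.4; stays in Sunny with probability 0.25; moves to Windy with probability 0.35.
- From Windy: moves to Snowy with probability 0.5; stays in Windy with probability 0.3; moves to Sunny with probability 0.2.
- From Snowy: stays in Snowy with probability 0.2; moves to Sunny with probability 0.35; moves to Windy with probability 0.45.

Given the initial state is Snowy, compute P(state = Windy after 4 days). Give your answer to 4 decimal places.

Propagate the distribution vector 4 days from Snowy.
After 0 days: (0.0000, 0.0000, 1.0000)
After 1 day: (0.3500, 0.4500, 0.2000)
After 2 days: (0.2475, 0.3475, 0.4050)
After 3 days: (0.2731, 0.3731, 0.3538)
After 4 days: (0.2667, 0.3667, 0.3666)
P(in Windy after 4 days) = 0.3667

0.3667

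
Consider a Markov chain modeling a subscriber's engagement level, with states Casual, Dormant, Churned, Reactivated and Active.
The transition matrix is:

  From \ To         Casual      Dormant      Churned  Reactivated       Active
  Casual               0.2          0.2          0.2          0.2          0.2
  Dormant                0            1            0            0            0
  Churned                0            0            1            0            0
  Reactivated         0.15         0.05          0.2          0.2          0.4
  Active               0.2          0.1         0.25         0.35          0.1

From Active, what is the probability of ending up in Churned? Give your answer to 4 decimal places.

Let h(s) be the probability of absorption at Churned starting from transient state s. Then h(Churned) = 1 and h(Dormant) = 0. By first-step analysis:
h(Casual) = 0.2·h(Casual) + 0.2·0 + 0.2·1 + 0.2·h(Reactivated) + 0.2·h(Active)
h(Reactivated) = 0.15·h(Casual) + 0.05·0 + 0.2·1 + 0.2·h(Reactivated) + 0.4·h(Active)
h(Active) = 0.2·h(Casual) + 0.1·0 + 0.25·1 + 0.35·h(Reactivated) + 0.1·h(Active)
Solving: h(Casual) = 0.5971, h(Reactivated) = 0.7041, h(Active) = 0.6843.
Starting from Active, the probability is 0.6843.

0.6843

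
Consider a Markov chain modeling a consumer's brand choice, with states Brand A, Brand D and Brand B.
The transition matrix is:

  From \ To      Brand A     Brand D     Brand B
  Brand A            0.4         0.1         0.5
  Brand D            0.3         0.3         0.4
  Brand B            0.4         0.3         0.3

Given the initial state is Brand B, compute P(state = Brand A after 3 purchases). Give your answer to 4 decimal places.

Propagate the distribution vector 3 purchases from Brand B.
After 0 purchases: (0.0000, 0.0000, 1.0000)
After 1 purchase: (0.4000, 0.3000, 0.3000)
After 2 purchases: (0.3700, 0.2200, 0.4100)
After 3 purchases: (0.3780, 0.2260, 0.3960)
P(in Brand A after 3 purchases) = 0.3780

0.3780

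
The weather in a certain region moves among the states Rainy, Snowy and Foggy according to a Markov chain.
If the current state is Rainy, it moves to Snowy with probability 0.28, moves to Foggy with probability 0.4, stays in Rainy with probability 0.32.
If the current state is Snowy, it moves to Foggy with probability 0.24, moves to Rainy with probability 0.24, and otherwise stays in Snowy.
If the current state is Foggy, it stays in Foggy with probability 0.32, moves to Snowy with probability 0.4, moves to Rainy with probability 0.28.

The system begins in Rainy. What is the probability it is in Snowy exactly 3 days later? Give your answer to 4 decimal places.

0.4136

Propagate the distribution vector 3 days from Rainy.
After 0 days: (1.0000, 0.0000, 0.0000)
After 1 day: (0.3200, 0.2800, 0.4000)
After 2 days: (0.2816, 0.3952, 0.3232)
After 3 days: (0.2755, 0.4136, 0.3109)
P(in Snowy after 3 days) = 0.4136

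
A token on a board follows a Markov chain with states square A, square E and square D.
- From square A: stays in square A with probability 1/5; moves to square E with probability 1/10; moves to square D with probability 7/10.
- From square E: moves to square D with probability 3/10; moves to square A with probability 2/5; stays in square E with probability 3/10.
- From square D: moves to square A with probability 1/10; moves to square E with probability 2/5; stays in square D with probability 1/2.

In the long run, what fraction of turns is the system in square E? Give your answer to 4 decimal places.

Let the stationary distribution be π with π = πP and π_1 + π_2 + π_3 = 1.
π_1 = 0.2·π_1 + 0.4·π_2 + 0.1·π_3
π_2 = 0.1·π_1 + 0.3·π_2 + 0.4·π_3
Solving with the normalization constraint gives π = (0.2130, 0.3056, 0.4815).
So the stationary probability of square E is 0.3056.

0.3056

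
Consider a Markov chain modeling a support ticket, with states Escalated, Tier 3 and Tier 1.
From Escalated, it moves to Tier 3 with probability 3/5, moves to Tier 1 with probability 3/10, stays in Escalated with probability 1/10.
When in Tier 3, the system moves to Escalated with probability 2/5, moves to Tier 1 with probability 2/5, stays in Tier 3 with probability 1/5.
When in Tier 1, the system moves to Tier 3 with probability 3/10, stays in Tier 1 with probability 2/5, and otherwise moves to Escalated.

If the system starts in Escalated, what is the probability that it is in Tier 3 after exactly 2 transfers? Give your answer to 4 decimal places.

Sum over the intermediate state after 1 transfer:
P = P(Escalated→Escalated)·P(Escalated→Tier 3) + P(Escalated→Tier 3)·P(Tier 3→Tier 3) + P(Escalated→Tier 1)·P(Tier 1→Tier 3)
  = 0.1×0.6 + 0.6×0.2 + 0.3×0.3
  = 0.0600 + 0.1200 + 0.0900 = 0.2700

0.2700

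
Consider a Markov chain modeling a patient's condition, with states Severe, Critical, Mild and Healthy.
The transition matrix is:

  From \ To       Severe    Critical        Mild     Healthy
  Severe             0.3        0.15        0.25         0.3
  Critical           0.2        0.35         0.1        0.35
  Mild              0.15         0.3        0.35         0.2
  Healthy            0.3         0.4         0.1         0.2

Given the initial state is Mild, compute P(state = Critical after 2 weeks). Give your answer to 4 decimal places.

Propagate the distribution vector 2 weeks from Mild.
After 0 weeks: (0.0000, 0.0000, 1.0000, 0.0000)
After 1 week: (0.1500, 0.3000, 0.3500, 0.2000)
After 2 weeks: (0.2175, 0.3125, 0.2100, 0.2600)
P(in Critical after 2 weeks) = 0.3125

0.3125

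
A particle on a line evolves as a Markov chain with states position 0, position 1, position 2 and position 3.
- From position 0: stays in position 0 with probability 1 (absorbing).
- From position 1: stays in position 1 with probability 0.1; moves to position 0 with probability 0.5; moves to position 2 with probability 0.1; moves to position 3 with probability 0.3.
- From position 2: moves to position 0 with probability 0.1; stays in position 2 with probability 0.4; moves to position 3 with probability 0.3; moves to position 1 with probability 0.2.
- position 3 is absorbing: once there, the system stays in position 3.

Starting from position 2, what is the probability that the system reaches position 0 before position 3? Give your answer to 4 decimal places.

0.3654

Let h(s) be the probability of absorption at position 0 starting from transient state s. Then h(position 0) = 1 and h(position 3) = 0. By first-step analysis:
h(position 1) = 0.5·1 + 0.1·h(position 1) + 0.1·h(position 2) + 0.3·0
h(position 2) = 0.1·1 + 0.2·h(position 1) + 0.4·h(position 2) + 0.3·0
Solving: h(position 1) = 0.5962, h(position 2) = 0.3654.
Starting from position 2, the probability is 0.3654.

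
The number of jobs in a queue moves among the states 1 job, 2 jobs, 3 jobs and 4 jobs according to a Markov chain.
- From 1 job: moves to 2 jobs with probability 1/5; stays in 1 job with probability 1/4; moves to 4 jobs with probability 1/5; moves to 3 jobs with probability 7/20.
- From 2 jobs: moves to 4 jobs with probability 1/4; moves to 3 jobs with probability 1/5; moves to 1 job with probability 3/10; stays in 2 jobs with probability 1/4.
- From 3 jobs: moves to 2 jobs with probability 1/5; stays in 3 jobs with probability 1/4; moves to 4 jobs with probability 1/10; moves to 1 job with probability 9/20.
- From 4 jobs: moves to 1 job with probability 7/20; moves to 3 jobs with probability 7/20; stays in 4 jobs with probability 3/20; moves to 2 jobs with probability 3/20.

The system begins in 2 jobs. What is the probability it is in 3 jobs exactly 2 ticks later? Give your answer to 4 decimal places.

Propagate the distribution vector 2 ticks from 2 jobs.
After 0 ticks: (0.0000, 1.0000, 0.0000, 0.0000)
After 1 tick: (0.3000, 0.2500, 0.2000, 0.2500)
After 2 ticks: (0.3275, 0.2000, 0.2925, 0.1800)
P(in 3 jobs after 2 ticks) = 0.2925

0.2925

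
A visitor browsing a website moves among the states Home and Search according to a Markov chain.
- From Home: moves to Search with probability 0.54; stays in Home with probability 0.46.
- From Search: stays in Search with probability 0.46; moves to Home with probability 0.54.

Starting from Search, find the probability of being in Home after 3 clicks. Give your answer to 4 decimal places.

0.5003

Propagate the distribution vector 3 clicks from Search.
After 0 clicks: (0.0000, 1.0000)
After 1 click: (0.5400, 0.4600)
After 2 clicks: (0.4968, 0.5032)
After 3 clicks: (0.5003, 0.4997)
P(in Home after 3 clicks) = 0.5003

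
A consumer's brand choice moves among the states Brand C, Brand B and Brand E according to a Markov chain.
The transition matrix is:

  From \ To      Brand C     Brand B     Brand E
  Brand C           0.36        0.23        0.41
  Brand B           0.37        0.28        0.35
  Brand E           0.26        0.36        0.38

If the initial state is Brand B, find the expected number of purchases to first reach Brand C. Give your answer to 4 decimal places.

3.0275

Let t(s) be the expected number of purchases to first reach Brand C from state s, with t(Brand C) = 0. Conditioning on the first purchase:
t(Brand B) = 1 + 0.28·t(Brand B) + 0.35·t(Brand E)
t(Brand E) = 1 + 0.36·t(Brand B) + 0.38·t(Brand E)
Solving: t(Brand B) = 3.0275, t(Brand E) = 3.3708.
Expected purchases from Brand B to Brand C: 3.0275.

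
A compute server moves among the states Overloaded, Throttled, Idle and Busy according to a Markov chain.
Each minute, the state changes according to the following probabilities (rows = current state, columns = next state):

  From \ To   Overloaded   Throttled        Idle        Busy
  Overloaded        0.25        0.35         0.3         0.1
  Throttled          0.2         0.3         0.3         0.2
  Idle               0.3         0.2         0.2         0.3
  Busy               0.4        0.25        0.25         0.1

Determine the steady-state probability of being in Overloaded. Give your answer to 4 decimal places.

0.2764

Let the stationary distribution be π with π = πP and π_1 + π_2 + π_3 + π_4 = 1.
π_1 = 0.25·π_1 + 0.2·π_2 + 0.3·π_3 + 0.4·π_4
π_2 = 0.35·π_1 + 0.3·π_2 + 0.2·π_3 + 0.25·π_4
π_3 = 0.3·π_1 + 0.3·π_2 + 0.2·π_3 + 0.25·π_4
Solving with the normalization constraint gives π = (0.2764, 0.2783, 0.2645, 0.1807).
So the stationary probability of Overloaded is 0.2764.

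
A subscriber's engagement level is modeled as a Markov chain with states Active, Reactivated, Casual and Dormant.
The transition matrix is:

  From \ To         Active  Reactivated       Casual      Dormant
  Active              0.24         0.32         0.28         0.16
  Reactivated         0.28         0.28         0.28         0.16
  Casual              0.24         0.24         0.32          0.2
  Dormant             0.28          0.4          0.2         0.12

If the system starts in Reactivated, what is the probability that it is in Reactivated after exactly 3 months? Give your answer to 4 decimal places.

0.2989

Propagate the distribution vector 3 months from Reactivated.
After 0 months: (0.0000, 1.0000, 0.0000, 0.0000)
After 1 month: (0.2800, 0.2800, 0.2800, 0.1600)
After 2 months: (0.2576, 0.2992, 0.2784, 0.1648)
After 3 months: (0.2586, 0.2989, 0.2780, 0.1645)
P(in Reactivated after 3 months) = 0.2989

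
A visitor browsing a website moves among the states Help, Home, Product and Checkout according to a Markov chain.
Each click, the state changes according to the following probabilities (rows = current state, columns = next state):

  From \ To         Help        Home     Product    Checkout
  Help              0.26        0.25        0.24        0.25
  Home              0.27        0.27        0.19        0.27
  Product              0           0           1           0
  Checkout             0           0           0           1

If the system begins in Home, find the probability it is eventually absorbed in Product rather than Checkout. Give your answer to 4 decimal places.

0.4345

Let h(s) be the probability of absorption at Product starting from transient state s. Then h(Product) = 1 and h(Checkout) = 0. By first-step analysis:
h(Help) = 0.26·h(Help) + 0.25·h(Home) + 0.24·1 + 0.25·0
h(Home) = 0.27·h(Help) + 0.27·h(Home) + 0.19·1 + 0.27·0
Solving: h(Help) = 0.4711, h(Home) = 0.4345.
Starting from Home, the probability is 0.4345.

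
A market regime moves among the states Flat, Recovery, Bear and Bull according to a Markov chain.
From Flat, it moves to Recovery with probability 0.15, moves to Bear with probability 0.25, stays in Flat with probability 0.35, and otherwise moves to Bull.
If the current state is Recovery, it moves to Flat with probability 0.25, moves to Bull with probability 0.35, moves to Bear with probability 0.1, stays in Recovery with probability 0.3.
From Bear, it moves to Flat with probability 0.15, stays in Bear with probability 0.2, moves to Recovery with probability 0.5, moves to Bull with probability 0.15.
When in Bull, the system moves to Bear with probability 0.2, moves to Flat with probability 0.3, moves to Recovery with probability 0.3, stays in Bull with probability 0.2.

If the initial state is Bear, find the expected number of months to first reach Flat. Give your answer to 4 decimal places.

4.4782

Let t(s) be the expected number of months to first reach Flat from state s, with t(Flat) = 0. Conditioning on the first month:
t(Recovery) = 1 + 0.3·t(Recovery) + 0.1·t(Bear) + 0.35·t(Bull)
t(Bear) = 1 + 0.5·t(Recovery) + 0.2·t(Bear) + 0.15·t(Bull)
t(Bull) = 1 + 0.3·t(Recovery) + 0.2·t(Bear) + 0.2·t(Bull)
Solving: t(Recovery) = 4.0038, t(Bear) = 4.4782, t(Bull) = 3.8710.
Expected months from Bear to Flat: 4.4782.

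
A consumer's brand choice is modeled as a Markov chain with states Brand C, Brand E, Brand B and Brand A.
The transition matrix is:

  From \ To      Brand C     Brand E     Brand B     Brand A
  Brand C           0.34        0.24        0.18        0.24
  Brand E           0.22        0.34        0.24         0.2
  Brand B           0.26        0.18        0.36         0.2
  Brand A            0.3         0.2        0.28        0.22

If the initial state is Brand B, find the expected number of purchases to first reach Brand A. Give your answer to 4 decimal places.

4.7416

Let t(s) be the expected number of purchases to first reach Brand A from state s, with t(Brand A) = 0. Conditioning on the first purchase:
t(Brand C) = 1 + 0.34·t(Brand C) + 0.24·t(Brand E) + 0.18·t(Brand B)
t(Brand E) = 1 + 0.22·t(Brand C) + 0.34·t(Brand E) + 0.24·t(Brand B)
t(Brand B) = 1 + 0.26·t(Brand C) + 0.18·t(Brand E) + 0.36·t(Brand B)
Solving: t(Brand C) = 4.5361, t(Brand E) = 4.7514, t(Brand B) = 4.7416.
Expected purchases from Brand B to Brand A: 4.7416.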